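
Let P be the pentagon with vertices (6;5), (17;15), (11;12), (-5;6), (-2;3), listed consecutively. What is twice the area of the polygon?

By the shoelace formula, twice the signed area is |(6·15 − 17·5) + (17·12 − 11·15) + (11·6 − (-5)·12) + ((-5)·3 − (-2)·6) + ((-2)·5 − 6·3)| = 139, so the area is 69.5.

139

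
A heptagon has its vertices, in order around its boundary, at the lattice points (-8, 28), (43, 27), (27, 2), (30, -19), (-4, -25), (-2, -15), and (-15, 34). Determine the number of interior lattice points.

1942

By the shoelace formula, twice the signed area is |((-8)·27 − 43·28) + (43·2 − 27·27) + (27·(-19) − 30·2) + (30·(-25) − (-4)·(-19)) + ((-4)·(-15) − (-2)·(-25)) + ((-2)·34 − (-15)·(-15)) + ((-15)·28 − (-8)·34)| = 3893, so the area is 1946.5.
Along each edge there are gcd(|Δx|,|Δy|)+1 lattice points, so counting each shared vertex once the boundary has gcd(51,1) + gcd(16,25) + gcd(3,21) + gcd(34,6) + gcd(2,10) + gcd(13,49) + gcd(7,6) = 1+1+3+2+2+1+1 = 11.
Pick's theorem gives I = A − B/2 + 1 = 1946.5 − 11/2 + 1 = 1942.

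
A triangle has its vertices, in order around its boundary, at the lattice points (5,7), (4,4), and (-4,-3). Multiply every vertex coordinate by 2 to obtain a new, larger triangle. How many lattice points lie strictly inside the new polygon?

32

Using the shoelace formula, 2A = |(5·4 − 4·7) + (4·(-3) − (-4)·4) + ((-4)·7 − 5·(-3))| = 17, so the area is 17/2.
The number of boundary lattice points is Σ gcd(|Δx|,|Δy|) = gcd(1,3) + gcd(8,7) + gcd(9,10) = 1+1+1 = 3.
Scaling by 2 multiplies the area by 2² = 4 (so the new area is 34) and multiplies the boundary lattice-point count by 2, giving 6.
By Pick's theorem, the interior count of the dilated polygon is 34 − 6/2 + 1 = 32.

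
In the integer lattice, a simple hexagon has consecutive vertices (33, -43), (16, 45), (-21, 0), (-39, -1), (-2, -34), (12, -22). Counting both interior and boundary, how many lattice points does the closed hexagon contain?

By the shoelace formula, twice the signed area is |[33·45 − 16·(-43)] + [16·0 − (-21)·45] + [(-21)·(-1) − (-39)·0] + [(-39)·(-34) − (-2)·(-1)] + [(-2)·(-22) − 12·(-34)] + [12·(-43) − 33·(-22)]| = 5125, so the area is 2562.5.
The number of boundary lattice points is Σ gcd(|Δx|,|Δy|) = gcd(17,88) + gcd(37,45) + gcd(18,1) + gcd(37,33) + gcd(14,12) + gcd(21,21) = 1+1+1+1+2+21 = 27.
Pick's theorem gives I = A − B/2 + 1 = 2562.5 − 27/2 + 1 = 2550, so the closed region contains I + B = 2550 + 27 = 2577 lattice points.

2577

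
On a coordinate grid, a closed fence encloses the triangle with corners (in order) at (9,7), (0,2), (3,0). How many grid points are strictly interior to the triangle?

16

Using the shoelace formula, 2A = |(9·2 − 0·7) + (0·0 − 3·2) + (3·7 − 9·0)| = 33, so the area is 33/2.
Summing gcd(|Δx|,|Δy|) over the edges gives the boundary count: gcd(9,5) + gcd(3,2) + gcd(6,7) = 1+1+1 = 3.
By Pick's theorem A = I + B/2 − 1, so I = 33/2 − 3/2 + 1 = 16.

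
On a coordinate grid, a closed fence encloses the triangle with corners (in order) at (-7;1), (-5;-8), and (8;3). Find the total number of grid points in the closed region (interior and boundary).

72

Using the shoelace formula, 2A = |[(-7)·(-8) − (-5)·1] + [(-5)·3 − 8·(-8)] + [8·1 − (-7)·3]| = 139, so the area is 139/2.
Along each edge there are gcd(|Δx|,|Δy|)+1 lattice points, so counting each shared vertex once the boundary has gcd(2,9) + gcd(13,11) + gcd(15,2) = 1+1+1 = 3.
Pick's theorem gives I = A − B/2 + 1 = 139/2 − 3/2 + 1 = 69, so the closed region contains I + B = 69 + 3 = 72 lattice points.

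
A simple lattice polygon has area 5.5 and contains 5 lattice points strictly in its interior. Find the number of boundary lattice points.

Pick's theorem gives A = I + B/2 − 1, so B = 2(A − I + 1) = 2(5.5 − 5 + 1) = 3.

3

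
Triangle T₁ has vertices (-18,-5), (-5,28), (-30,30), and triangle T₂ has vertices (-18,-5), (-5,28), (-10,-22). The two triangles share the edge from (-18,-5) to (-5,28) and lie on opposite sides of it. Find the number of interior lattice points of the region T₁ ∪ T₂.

665

The union is the simple quadrilateral with vertices (-18,-5), (-30,30), (-5,28), (-10,-22) in order.
By the shoelace formula, twice the signed area is |((-18)·30 − (-30)·(-5)) + ((-30)·28 − (-5)·30) + ((-5)·(-22) − (-10)·28) + ((-10)·(-5) − (-18)·(-22))| = 1336, so the area is 668.
Along each edge there are gcd(|Δx|,|Δy|)+1 lattice points, so counting each shared vertex once the boundary has gcd(12,35) + gcd(25,2) + gcd(5,50) + gcd(8,17) = 1+1+5+1 = 8.
By Pick's theorem I = A − B/2 + 1 = 668 − 8/2 + 1 = 665.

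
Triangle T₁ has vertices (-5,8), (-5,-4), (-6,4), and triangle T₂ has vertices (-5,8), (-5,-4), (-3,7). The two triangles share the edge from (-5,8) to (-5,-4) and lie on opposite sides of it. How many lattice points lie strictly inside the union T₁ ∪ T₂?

17

The union is the simple quadrilateral with vertices (-5,8), (-6,4), (-5,-4), (-3,7) in order.
Using the shoelace formula, 2A = |[(-5)·4 − (-6)·8] + [(-6)·(-4) − (-5)·4] + [(-5)·7 − (-3)·(-4)] + [(-3)·8 − (-5)·7]| = 36, so the area is 18.
The number of boundary lattice points is Σ gcd(|Δx|,|Δy|) = gcd(1,4) + gcd(1,8) + gcd(2,11) + gcd(2,1) = 1+1+1+1 = 4.
By Pick's theorem I = A − B/2 + 1 = 18 − 4/2 + 1 = 17.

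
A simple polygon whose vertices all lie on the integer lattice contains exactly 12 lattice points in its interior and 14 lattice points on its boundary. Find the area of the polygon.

Pick's theorem states A = I + B/2 − 1, so A = 12 + 14/2 − 1 = 18.

18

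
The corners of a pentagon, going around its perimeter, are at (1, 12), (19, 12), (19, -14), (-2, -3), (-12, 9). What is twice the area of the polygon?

1002

The shoelace formula gives twice the area as |(1·12 − 19·12) + (19·(-14) − 19·12) + (19·(-3) − (-2)·(-14)) + ((-2)·9 − (-12)·(-3)) + ((-12)·12 − 1·9)| = 1002, so the area is 501.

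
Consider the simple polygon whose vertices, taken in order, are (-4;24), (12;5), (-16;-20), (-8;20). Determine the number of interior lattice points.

The shoelace formula gives twice the area as |((-4)·5 − 12·24) + (12·(-20) − (-16)·5) + ((-16)·20 − (-8)·(-20)) + ((-8)·24 − (-4)·20)| = 1060, so the area is 530.
Summing gcd(|Δx|,|Δy|) over the edges gives the boundary count: gcd(16,19) + gcd(28,25) + gcd(8,40) + gcd(4,4) = 1+1+8+4 = 14.
Pick's theorem gives I = A − B/2 + 1 = 530 − 14/2 + 1 = 524.

524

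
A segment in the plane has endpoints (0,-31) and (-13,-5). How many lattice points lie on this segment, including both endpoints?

The number of lattice points on a segment between lattice points is gcd(|Δx|,|Δy|) + 1 = gcd(13,26) + 1 = 13 + 1 = 14.

14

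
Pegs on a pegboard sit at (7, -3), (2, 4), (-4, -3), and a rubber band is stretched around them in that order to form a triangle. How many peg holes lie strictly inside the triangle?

33

The shoelace formula gives twice the area as |[7·4 − 2·(-3)] + [2·(-3) − (-4)·4] + [(-4)·(-3) − 7·(-3)]| = 77, so the area is 77/2.
The number of boundary lattice points is Σ gcd(|Δx|,|Δy|) = gcd(5,7) + gcd(6,7) + gcd(11,0) = 1+1+11 = 13.
By Pick's theorem A = I + B/2 − 1, so I = 77/2 − 13/2 + 1 = 33.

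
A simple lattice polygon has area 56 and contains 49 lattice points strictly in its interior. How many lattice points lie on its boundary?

16

Pick's theorem gives A = I + B/2 − 1, so B = 2(A − I + 1) = 2(56 − 49 + 1) = 16.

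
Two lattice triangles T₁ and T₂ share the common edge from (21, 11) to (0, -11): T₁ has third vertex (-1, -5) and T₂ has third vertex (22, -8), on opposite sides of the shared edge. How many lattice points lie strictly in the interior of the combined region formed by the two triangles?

283

The union is the simple quadrilateral with vertices (21, 11), (-1, -5), (0, -11), (22, -8) in order.
Using the shoelace formula, 2A = |(21·(-5) − (-1)·11) + ((-1)·(-11) − 0·(-5)) + (0·(-8) − 22·(-11)) + (22·11 − 21·(-8))| = 569, so the area is 284.5.
The number of boundary lattice points is Σ gcd(|Δx|,|Δy|) = gcd(22,16) + gcd(1,6) + gcd(22,3) + gcd(1,19) = 2+1+1+1 = 5.
By Pick's theorem I = A − B/2 + 1 = 284.5 − 5/2 + 1 = 283.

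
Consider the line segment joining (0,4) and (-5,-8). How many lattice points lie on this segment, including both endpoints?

The number of lattice points on a segment between lattice points is gcd(|Δx|,|Δy|) + 1 = gcd(5,12) + 1 = 1 + 1 = 2.

2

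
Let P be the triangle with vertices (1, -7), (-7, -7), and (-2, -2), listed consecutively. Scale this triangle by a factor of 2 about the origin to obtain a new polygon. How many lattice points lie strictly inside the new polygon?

Using the shoelace formula, 2A = |(1·(-7) − (-7)·(-7)) + ((-7)·(-2) − (-2)·(-7)) + ((-2)·(-7) − 1·(-2))| = 40, so the area is 20.
Along each edge there are gcd(|Δx|,|Δy|)+1 lattice points, so counting each shared vertex once the boundary has gcd(8,0) + gcd(5,5) + gcd(3,5) = 8+5+1 = 14.
Scaling by 2 multiplies the area by 2² = 4 (so the new area is 80) and multiplies the boundary lattice-point count by 2, giving 28.
By Pick's theorem, the interior count of the dilated polygon is 80 − 28/2 + 1 = 67.

67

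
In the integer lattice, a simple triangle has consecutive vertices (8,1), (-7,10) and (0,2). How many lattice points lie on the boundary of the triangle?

5

Summing gcd(|Δx|,|Δy|) over the edges gives the boundary count: gcd(15,9) + gcd(7,8) + gcd(8,1) = 3+1+1 = 5.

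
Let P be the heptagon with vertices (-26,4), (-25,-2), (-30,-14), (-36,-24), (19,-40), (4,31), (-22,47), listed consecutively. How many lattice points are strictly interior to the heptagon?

2650

The shoelace formula gives twice the area as |((-26)·(-2) − (-25)·4) + ((-25)·(-14) − (-30)·(-2)) + ((-30)·(-24) − (-36)·(-14)) + ((-36)·(-40) − 19·(-24)) + (19·31 − 4·(-40)) + (4·47 − (-22)·31) + ((-22)·4 − (-26)·47)| = 5307, so the area is 5307/2.
The number of boundary lattice points is Σ gcd(|Δx|,|Δy|) = gcd(1,6) + gcd(5,12) + gcd(6,10) + gcd(55,16) + gcd(15,71) + gcd(26,16) + gcd(4,43) = 1+1+2+1+1+2+1 = 9.
By Pick's theorem A = I + B/2 − 1, so I = 5307/2 − 9/2 + 1 = 2650.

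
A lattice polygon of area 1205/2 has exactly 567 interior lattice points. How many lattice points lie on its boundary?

Pick's theorem gives A = I + B/2 − 1, so B = 2(A − I + 1) = 2(1205/2 − 567 + 1) = 73.

73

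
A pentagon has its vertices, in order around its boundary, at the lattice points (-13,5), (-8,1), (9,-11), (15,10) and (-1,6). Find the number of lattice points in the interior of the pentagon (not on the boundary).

Using the shoelace formula, 2A = |[(-13)·1 − (-8)·5] + [(-8)·(-11) − 9·1] + [9·10 − 15·(-11)] + [15·6 − (-1)·10] + [(-1)·5 − (-13)·6]| = 534, so the area is 267.
The number of boundary lattice points is Σ gcd(|Δx|,|Δy|) = gcd(5,4) + gcd(17,12) + gcd(6,21) + gcd(16,4) + gcd(12,1) = 1+1+3+4+1 = 10.
By Pick's theorem A = I + B/2 − 1, so I = 267 − 10/2 + 1 = 263.

263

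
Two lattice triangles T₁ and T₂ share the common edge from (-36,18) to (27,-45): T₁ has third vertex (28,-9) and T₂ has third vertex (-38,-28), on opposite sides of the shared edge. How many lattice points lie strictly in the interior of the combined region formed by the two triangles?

The union is the simple quadrilateral with vertices (-36,18), (28,-9), (27,-45), (-38,-28) in order.
Using the shoelace formula, 2A = |((-36)·(-9) − 28·18) + (28·(-45) − 27·(-9)) + (27·(-28) − (-38)·(-45)) + ((-38)·18 − (-36)·(-28))| = 5355, so the area is 2677.5.
The number of boundary lattice points is Σ gcd(|Δx|,|Δy|) = gcd(64,27) + gcd(1,36) + gcd(65,17) + gcd(2,46) = 1+1+1+2 = 5.
By Pick's theorem I = A − B/2 + 1 = 2677.5 − 5/2 + 1 = 2676.

2676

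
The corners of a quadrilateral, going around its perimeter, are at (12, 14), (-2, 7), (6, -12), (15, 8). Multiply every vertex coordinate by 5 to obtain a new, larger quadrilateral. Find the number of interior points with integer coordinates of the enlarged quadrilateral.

Using the shoelace formula, 2A = |(12·7 − (-2)·14) + ((-2)·(-12) − 6·7) + (6·8 − 15·(-12)) + (15·14 − 12·8)| = 436, so the area is 218.
Summing gcd(|Δx|,|Δy|) over the edges gives the boundary count: gcd(14,7) + gcd(8,19) + gcd(9,20) + gcd(3,6) = 7+1+1+3 = 12.
Scaling by 5 multiplies the area by 5² = 25 (so the new area is 5450) and multiplies the boundary lattice-point count by 5, giving 60.
By Pick's theorem, the interior count of the dilated polygon is 5450 − 60/2 + 1 = 5421.

5421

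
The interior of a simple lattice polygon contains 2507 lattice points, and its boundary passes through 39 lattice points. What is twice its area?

By Pick's theorem, A = I + B/2 − 1 = 2507 + 39/2 − 1 = 5051/2.
Hence 2A = 5051.

5051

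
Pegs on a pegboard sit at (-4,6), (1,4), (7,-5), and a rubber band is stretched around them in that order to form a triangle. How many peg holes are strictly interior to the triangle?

10

The shoelace formula gives twice the area as |((-4)·4 − 1·6) + (1·(-5) − 7·4) + (7·6 − (-4)·(-5))| = 33, so the area is 16.5.
Along each edge there are gcd(|Δx|,|Δy|)+1 lattice points, so counting each shared vertex once the boundary has gcd(5,2) + gcd(6,9) + gcd(11,11) = 1+3+11 = 15.
Pick's theorem gives I = A − B/2 + 1 = 16.5 − 15/2 + 1 = 10.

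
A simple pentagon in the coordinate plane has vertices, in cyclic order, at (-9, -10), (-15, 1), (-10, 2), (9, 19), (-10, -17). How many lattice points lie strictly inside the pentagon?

Using the shoelace formula, 2A = |((-9)·1 − (-15)·(-10)) + ((-15)·2 − (-10)·1) + ((-10)·19 − 9·2) + (9·(-17) − (-10)·19) + ((-10)·(-10) − (-9)·(-17))| = 403, so the area is 403/2.
Summing gcd(|Δx|,|Δy|) over the edges gives the boundary count: gcd(6,11) + gcd(5,1) + gcd(19,17) + gcd(19,36) + gcd(1,7) = 1+1+1+1+1 = 5.
Pick's theorem gives I = A − B/2 + 1 = 403/2 − 5/2 + 1 = 200.

200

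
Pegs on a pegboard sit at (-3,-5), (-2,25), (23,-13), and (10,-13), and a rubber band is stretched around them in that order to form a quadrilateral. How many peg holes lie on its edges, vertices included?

16

Along each edge there are gcd(|Δx|,|Δy|)+1 lattice points, so counting each shared vertex once the boundary has gcd(1,30) + gcd(25,38) + gcd(13,0) + gcd(13,8) = 1+1+13+1 = 16.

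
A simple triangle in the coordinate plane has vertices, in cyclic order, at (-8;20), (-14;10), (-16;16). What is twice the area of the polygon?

56

Using the shoelace formula, 2A = |[(-8)·10 − (-14)·20] + [(-14)·16 − (-16)·10] + [(-16)·20 − (-8)·16]| = 56, so the area is 28.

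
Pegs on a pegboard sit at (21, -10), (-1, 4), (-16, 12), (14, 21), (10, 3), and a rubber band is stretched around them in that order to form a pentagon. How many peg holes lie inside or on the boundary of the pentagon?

360

By the shoelace formula, twice the signed area is |(21·4 − (-1)·(-10)) + ((-1)·12 − (-16)·4) + ((-16)·21 − 14·12) + (14·3 − 10·21) + (10·(-10) − 21·3)| = 709, so the area is 354.5.
Along each edge there are gcd(|Δx|,|Δy|)+1 lattice points, so counting each shared vertex once the boundary has gcd(22,14) + gcd(15,8) + gcd(30,9) + gcd(4,18) + gcd(11,13) = 2+1+3+2+1 = 9.
Pick's theorem gives I = A − B/2 + 1 = 354.5 − 9/2 + 1 = 351, so the closed region contains I + B = 351 + 9 = 360 lattice points.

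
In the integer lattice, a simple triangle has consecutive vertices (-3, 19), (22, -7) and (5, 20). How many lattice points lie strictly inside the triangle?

The shoelace formula gives twice the area as |((-3)·(-7) − 22·19) + (22·20 − 5·(-7)) + (5·19 − (-3)·20)| = 233, so the area is 116.5.
Along each edge there are gcd(|Δx|,|Δy|)+1 lattice points, so counting each shared vertex once the boundary has gcd(25,26) + gcd(17,27) + gcd(8,1) = 1+1+1 = 3.
Pick's theorem gives I = A − B/2 + 1 = 116.5 − 3/2 + 1 = 116.

116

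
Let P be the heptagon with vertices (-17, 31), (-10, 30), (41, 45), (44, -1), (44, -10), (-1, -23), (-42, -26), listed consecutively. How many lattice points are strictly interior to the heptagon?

3994

The shoelace formula gives twice the area as |((-17)·30 − (-10)·31) + ((-10)·45 − 41·30) + (41·(-1) − 44·45) + (44·(-10) − 44·(-1)) + (44·(-23) − (-1)·(-10)) + ((-1)·(-26) − (-42)·(-23)) + ((-42)·31 − (-17)·(-26))| = 8003, so the area is 4001.5.
The number of boundary lattice points is Σ gcd(|Δx|,|Δy|) = gcd(7,1) + gcd(51,15) + gcd(3,46) + gcd(0,9) + gcd(45,13) + gcd(41,3) + gcd(25,57) = 1+3+1+9+1+1+1 = 17.
Pick's theorem gives I = A − B/2 + 1 = 4001.5 − 17/2 + 1 = 3994.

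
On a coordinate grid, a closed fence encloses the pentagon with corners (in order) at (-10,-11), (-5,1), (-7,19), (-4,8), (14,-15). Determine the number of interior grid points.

241

By the shoelace formula, twice the signed area is |((-10)·1 − (-5)·(-11)) + ((-5)·19 − (-7)·1) + ((-7)·8 − (-4)·19) + ((-4)·(-15) − 14·8) + (14·(-11) − (-10)·(-15))| = 489, so the area is 244.5.
Summing gcd(|Δx|,|Δy|) over the edges gives the boundary count: gcd(5,12) + gcd(2,18) + gcd(3,11) + gcd(18,23) + gcd(24,4) = 1+2+1+1+4 = 9.
By Pick's theorem A = I + B/2 − 1, so I = 244.5 − 9/2 + 1 = 241.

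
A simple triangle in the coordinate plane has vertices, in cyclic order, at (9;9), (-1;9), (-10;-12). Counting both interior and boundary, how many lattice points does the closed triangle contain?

The shoelace formula gives twice the area as |[9·9 − (-1)·9] + [(-1)·(-12) − (-10)·9] + [(-10)·9 − 9·(-12)]| = 210, so the area is 105.
The number of boundary lattice points is Σ gcd(|Δx|,|Δy|) = gcd(10,0) + gcd(9,21) + gcd(19,21) = 10+3+1 = 14.
Pick's theorem gives I = A − B/2 + 1 = 105 − 14/2 + 1 = 99, so the closed region contains I + B = 99 + 14 = 113 lattice points.

113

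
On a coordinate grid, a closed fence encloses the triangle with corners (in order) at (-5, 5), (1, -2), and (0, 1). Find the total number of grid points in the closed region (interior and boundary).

8

Using the shoelace formula, 2A = |((-5)·(-2) − 1·5) + (1·1 − 0·(-2)) + (0·5 − (-5)·1)| = 11, so the area is 11/2.
The number of boundary lattice points is Σ gcd(|Δx|,|Δy|) = gcd(6,7) + gcd(1,3) + gcd(5,4) = 1+1+1 = 3.
Pick's theorem gives I = A − B/2 + 1 = 11/2 − 3/2 + 1 = 5, so the closed region contains I + B = 5 + 3 = 8 lattice points.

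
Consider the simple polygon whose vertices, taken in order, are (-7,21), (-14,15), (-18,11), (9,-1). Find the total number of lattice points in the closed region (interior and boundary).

By the shoelace formula, twice the signed area is |[(-7)·15 − (-14)·21] + [(-14)·11 − (-18)·15] + [(-18)·(-1) − 9·11] + [9·21 − (-7)·(-1)]| = 406, so the area is 203.
Summing gcd(|Δx|,|Δy|) over the edges gives the boundary count: gcd(7,6) + gcd(4,4) + gcd(27,12) + gcd(16,22) = 1+4+3+2 = 10.
Pick's theorem gives I = A − B/2 + 1 = 203 − 10/2 + 1 = 199, so the closed region contains I + B = 199 + 10 = 209 lattice points.

209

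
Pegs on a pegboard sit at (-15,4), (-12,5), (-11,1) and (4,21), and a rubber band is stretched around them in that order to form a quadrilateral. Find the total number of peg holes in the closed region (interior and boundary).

By the shoelace formula, twice the signed area is |((-15)·5 − (-12)·4) + ((-12)·1 − (-11)·5) + ((-11)·21 − 4·1) + (4·4 − (-15)·21)| = 112, so the area is 56.
The number of boundary lattice points is Σ gcd(|Δx|,|Δy|) = gcd(3,1) + gcd(1,4) + gcd(15,20) + gcd(19,17) = 1+1+5+1 = 8.
Pick's theorem gives I = A − B/2 + 1 = 56 − 8/2 + 1 = 53, so the closed region contains I + B = 53 + 8 = 61 lattice points.

61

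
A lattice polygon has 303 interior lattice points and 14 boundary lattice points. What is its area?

309

By Pick's theorem, A = I + B/2 − 1 = 303 + 14/2 − 1 = 309.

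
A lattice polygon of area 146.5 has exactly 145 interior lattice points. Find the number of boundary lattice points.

Pick's theorem gives A = I + B/2 − 1, so B = 2(A − I + 1) = 2(146.5 − 145 + 1) = 5.

5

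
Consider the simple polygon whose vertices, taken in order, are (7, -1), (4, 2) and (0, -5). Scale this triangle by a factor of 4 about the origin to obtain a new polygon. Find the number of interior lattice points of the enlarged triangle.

255

The shoelace formula gives twice the area as |[7·2 − 4·(-1)] + [4·(-5) − 0·2] + [0·(-1) − 7·(-5)]| = 33, so the area is 33/2.
Summing gcd(|Δx|,|Δy|) over the edges gives the boundary count: gcd(3,3) + gcd(4,7) + gcd(7,4) = 3+1+1 = 5.
Scaling by 4 multiplies the area by 4² = 16 (so the new area is 264) and multiplies the boundary lattice-point count by 4, giving 20.
By Pick's theorem, the interior count of the dilated polygon is 264 − 20/2 + 1 = 255.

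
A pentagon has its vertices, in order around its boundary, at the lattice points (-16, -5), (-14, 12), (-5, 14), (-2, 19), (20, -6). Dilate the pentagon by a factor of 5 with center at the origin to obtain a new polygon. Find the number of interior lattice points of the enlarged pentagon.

12851

Using the shoelace formula, 2A = |((-16)·12 − (-14)·(-5)) + ((-14)·14 − (-5)·12) + ((-5)·19 − (-2)·14) + ((-2)·(-6) − 20·19) + (20·(-5) − (-16)·(-6))| = 1029, so the area is 1029/2.
The number of boundary lattice points is Σ gcd(|Δx|,|Δy|) = gcd(2,17) + gcd(9,2) + gcd(3,5) + gcd(22,25) + gcd(36,1) = 1+1+1+1+1 = 5.
Scaling by 5 multiplies the area by 5² = 25 (so the new area is 25725/2) and multiplies the boundary lattice-point count by 5, giving 25.
By Pick's theorem, the interior count of the dilated polygon is 25725/2 − 25/2 + 1 = 12851.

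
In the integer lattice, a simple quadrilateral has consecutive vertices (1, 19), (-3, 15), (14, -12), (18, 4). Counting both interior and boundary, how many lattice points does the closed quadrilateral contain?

260

By the shoelace formula, twice the signed area is |[1·15 − (-3)·19] + [(-3)·(-12) − 14·15] + [14·4 − 18·(-12)] + [18·19 − 1·4]| = 508, so the area is 254.
Summing gcd(|Δx|,|Δy|) over the edges gives the boundary count: gcd(4,4) + gcd(17,27) + gcd(4,16) + gcd(17,15) = 4+1+4+1 = 10.
Pick's theorem gives I = A − B/2 + 1 = 254 − 10/2 + 1 = 250, so the closed region contains I + B = 250 + 10 = 260 lattice points.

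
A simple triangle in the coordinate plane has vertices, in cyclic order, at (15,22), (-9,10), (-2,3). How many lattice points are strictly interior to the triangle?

117

Using the shoelace formula, 2A = |(15·10 − (-9)·22) + ((-9)·3 − (-2)·10) + ((-2)·22 − 15·3)| = 252, so the area is 126.
Along each edge there are gcd(|Δx|,|Δy|)+1 lattice points, so counting each shared vertex once the boundary has gcd(24,12) + gcd(7,7) + gcd(17,19) = 12+7+1 = 20.
By Pick's theorem A = I + B/2 − 1, so I = 126 − 20/2 + 1 = 117.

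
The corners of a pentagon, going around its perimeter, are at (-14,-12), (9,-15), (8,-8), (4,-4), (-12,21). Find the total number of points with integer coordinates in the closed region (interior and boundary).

425

Using the shoelace formula, 2A = |[(-14)·(-15) − 9·(-12)] + [9·(-8) − 8·(-15)] + [8·(-4) − 4·(-8)] + [4·21 − (-12)·(-4)] + [(-12)·(-12) − (-14)·21]| = 840, so the area is 420.
Along each edge there are gcd(|Δx|,|Δy|)+1 lattice points, so counting each shared vertex once the boundary has gcd(23,3) + gcd(1,7) + gcd(4,4) + gcd(16,25) + gcd(2,33) = 1+1+4+1+1 = 8.
Pick's theorem gives I = A − B/2 + 1 = 420 − 8/2 + 1 = 417, so the closed region contains I + B = 417 + 8 = 425 lattice points.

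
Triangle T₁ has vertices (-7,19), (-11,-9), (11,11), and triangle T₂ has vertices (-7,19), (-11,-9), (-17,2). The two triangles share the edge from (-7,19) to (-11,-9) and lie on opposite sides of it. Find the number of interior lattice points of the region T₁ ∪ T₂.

372

The union is the simple quadrilateral with vertices (-7,19), (11,11), (-11,-9), (-17,2) in order.
Using the shoelace formula, 2A = |[(-7)·11 − 11·19] + [11·(-9) − (-11)·11] + [(-11)·2 − (-17)·(-9)] + [(-17)·19 − (-7)·2]| = 748, so the area is 374.
Along each edge there are gcd(|Δx|,|Δy|)+1 lattice points, so counting each shared vertex once the boundary has gcd(18,8) + gcd(22,20) + gcd(6,11) + gcd(10,17) = 2+2+1+1 = 6.
By Pick's theorem I = A − B/2 + 1 = 374 − 6/2 + 1 = 372.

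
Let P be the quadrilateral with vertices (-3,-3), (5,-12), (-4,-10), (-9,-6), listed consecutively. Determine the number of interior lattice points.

50

By the shoelace formula, twice the signed area is |[(-3)·(-12) − 5·(-3)] + [5·(-10) − (-4)·(-12)] + [(-4)·(-6) − (-9)·(-10)] + [(-9)·(-3) − (-3)·(-6)]| = 104, so the area is 52.
Summing gcd(|Δx|,|Δy|) over the edges gives the boundary count: gcd(8,9) + gcd(9,2) + gcd(5,4) + gcd(6,3) = 1+1+1+3 = 6.
By Pick's theorem A = I + B/2 − 1, so I = 52 − 6/2 + 1 = 50.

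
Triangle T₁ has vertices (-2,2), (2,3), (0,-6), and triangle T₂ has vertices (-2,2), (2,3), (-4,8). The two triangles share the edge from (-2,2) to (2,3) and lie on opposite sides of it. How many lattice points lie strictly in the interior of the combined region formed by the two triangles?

The union is the simple quadrilateral with vertices (-2,2), (0,-6), (2,3), (-4,8) in order.
The shoelace formula gives twice the area as |((-2)·(-6) − 0·2) + (0·3 − 2·(-6)) + (2·8 − (-4)·3) + ((-4)·2 − (-2)·8)| = 60, so the area is 30.
The number of boundary lattice points is Σ gcd(|Δx|,|Δy|) = gcd(2,8) + gcd(2,9) + gcd(6,5) + gcd(2,6) = 2+1+1+2 = 6.
By Pick's theorem I = A − B/2 + 1 = 30 − 6/2 + 1 = 28.

28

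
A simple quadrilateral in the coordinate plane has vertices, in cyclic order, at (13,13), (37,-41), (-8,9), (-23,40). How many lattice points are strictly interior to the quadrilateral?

961

Using the shoelace formula, 2A = |(13·(-41) − 37·13) + (37·9 − (-8)·(-41)) + ((-8)·40 − (-23)·9) + ((-23)·13 − 13·40)| = 1941, so the area is 1941/2.
Summing gcd(|Δx|,|Δy|) over the edges gives the boundary count: gcd(24,54) + gcd(45,50) + gcd(15,31) + gcd(36,27) = 6+5+1+9 = 21.
Pick's theorem gives I = A − B/2 + 1 = 1941/2 − 21/2 + 1 = 961.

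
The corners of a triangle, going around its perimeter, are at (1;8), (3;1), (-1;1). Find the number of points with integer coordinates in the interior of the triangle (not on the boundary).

12

The shoelace formula gives twice the area as |[1·1 − 3·8] + [3·1 − (-1)·1] + [(-1)·8 − 1·1]| = 28, so the area is 14.
Summing gcd(|Δx|,|Δy|) over the edges gives the boundary count: gcd(2,7) + gcd(4,0) + gcd(2,7) = 1+4+1 = 6.
Pick's theorem gives I = A − B/2 + 1 = 14 − 6/2 + 1 = 12.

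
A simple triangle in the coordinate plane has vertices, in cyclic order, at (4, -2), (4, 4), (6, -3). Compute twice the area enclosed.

12

Using the shoelace formula, 2A = |[4·4 − 4·(-2)] + [4·(-3) − 6·4] + [6·(-2) − 4·(-3)]| = 12, so the area is 6.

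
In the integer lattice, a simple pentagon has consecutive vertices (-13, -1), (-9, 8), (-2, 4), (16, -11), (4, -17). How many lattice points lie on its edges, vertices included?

Summing gcd(|Δx|,|Δy|) over the edges gives the boundary count: gcd(4,9) + gcd(7,4) + gcd(18,15) + gcd(12,6) + gcd(17,16) = 1+1+3+6+1 = 12.

12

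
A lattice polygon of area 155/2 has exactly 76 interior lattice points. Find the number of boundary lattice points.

Pick's theorem gives A = I + B/2 − 1, so B = 2(A − I + 1) = 2(155/2 − 76 + 1) = 5.

5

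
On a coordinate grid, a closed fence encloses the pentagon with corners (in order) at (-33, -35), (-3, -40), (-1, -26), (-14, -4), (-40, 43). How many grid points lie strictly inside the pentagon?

By the shoelace formula, twice the signed area is |((-33)·(-40) − (-3)·(-35)) + ((-3)·(-26) − (-1)·(-40)) + ((-1)·(-4) − (-14)·(-26)) + ((-14)·43 − (-40)·(-4)) + ((-40)·(-35) − (-33)·43)| = 2950, so the area is 1475.
Summing gcd(|Δx|,|Δy|) over the edges gives the boundary count: gcd(30,5) + gcd(2,14) + gcd(13,22) + gcd(26,47) + gcd(7,78) = 5+2+1+1+1 = 10.
Pick's theorem gives I = A − B/2 + 1 = 1475 − 10/2 + 1 = 1471.

1471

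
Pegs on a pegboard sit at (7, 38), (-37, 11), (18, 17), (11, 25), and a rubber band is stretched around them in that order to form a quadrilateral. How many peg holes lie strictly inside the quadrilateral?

Using the shoelace formula, 2A = |[7·11 − (-37)·38] + [(-37)·17 − 18·11] + [18·25 − 11·17] + [11·38 − 7·25]| = 1162, so the area is 581.
The number of boundary lattice points is Σ gcd(|Δx|,|Δy|) = gcd(44,27) + gcd(55,6) + gcd(7,8) + gcd(4,13) = 1+1+1+1 = 4.
By Pick's theorem A = I + B/2 − 1, so I = 581 − 4/2 + 1 = 580.

580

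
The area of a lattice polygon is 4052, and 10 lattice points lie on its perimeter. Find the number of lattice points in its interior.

4048

Pick's theorem A = I + B/2 − 1 rearranges to I = A − B/2 + 1 = 4052 − 10/2 + 1 = 4048.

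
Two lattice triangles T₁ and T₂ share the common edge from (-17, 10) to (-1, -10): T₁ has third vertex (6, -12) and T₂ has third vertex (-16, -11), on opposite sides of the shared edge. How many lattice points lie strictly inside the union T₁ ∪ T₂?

The union is the simple quadrilateral with vertices (-17, 10), (6, -12), (-1, -10), (-16, -11) in order.
By the shoelace formula, twice the signed area is |((-17)·(-12) − 6·10) + (6·(-10) − (-1)·(-12)) + ((-1)·(-11) − (-16)·(-10)) + ((-16)·10 − (-17)·(-11))| = 424, so the area is 212.
The number of boundary lattice points is Σ gcd(|Δx|,|Δy|) = gcd(23,22) + gcd(7,2) + gcd(15,1) + gcd(1,21) = 1+1+1+1 = 4.
By Pick's theorem I = A − B/2 + 1 = 212 − 4/2 + 1 = 211.

211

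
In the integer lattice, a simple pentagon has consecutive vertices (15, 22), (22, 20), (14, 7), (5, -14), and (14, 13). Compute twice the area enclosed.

The shoelace formula gives twice the area as |[15·20 − 22·22] + [22·7 − 14·20] + [14·(-14) − 5·7] + [5·13 − 14·(-14)] + [14·22 − 15·13]| = 167, so the area is 83.5.

167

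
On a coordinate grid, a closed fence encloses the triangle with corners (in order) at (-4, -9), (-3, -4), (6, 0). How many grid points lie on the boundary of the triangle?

The number of boundary lattice points is Σ gcd(|Δx|,|Δy|) = gcd(1,5) + gcd(9,4) + gcd(10,9) = 1+1+1 = 3.

3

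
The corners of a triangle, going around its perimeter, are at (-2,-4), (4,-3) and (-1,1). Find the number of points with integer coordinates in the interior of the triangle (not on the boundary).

The shoelace formula gives twice the area as |[(-2)·(-3) − 4·(-4)] + [4·1 − (-1)·(-3)] + [(-1)·(-4) − (-2)·1]| = 29, so the area is 29/2.
Summing gcd(|Δx|,|Δy|) over the edges gives the boundary count: gcd(6,1) + gcd(5,4) + gcd(1,5) = 1+1+1 = 3.
By Pick's theorem A = I + B/2 − 1, so I = 29/2 − 3/2 + 1 = 14.

14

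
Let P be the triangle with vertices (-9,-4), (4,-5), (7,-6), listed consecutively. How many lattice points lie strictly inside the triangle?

4

By the shoelace formula, twice the signed area is |[(-9)·(-5) − 4·(-4)] + [4·(-6) − 7·(-5)] + [7·(-4) − (-9)·(-6)]| = 10, so the area is 5.
The number of boundary lattice points is Σ gcd(|Δx|,|Δy|) = gcd(13,1) + gcd(3,1) + gcd(16,2) = 1+1+2 = 4.
By Pick's theorem A = I + B/2 − 1, so I = 5 − 4/2 + 1 = 4.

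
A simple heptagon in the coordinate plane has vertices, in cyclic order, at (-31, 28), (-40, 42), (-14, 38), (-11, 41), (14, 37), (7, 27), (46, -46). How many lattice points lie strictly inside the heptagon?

1913

The shoelace formula gives twice the area as |[(-31)·42 − (-40)·28] + [(-40)·38 − (-14)·42] + [(-14)·41 − (-11)·38] + [(-11)·37 − 14·41] + [14·27 − 7·37] + [7·(-46) − 46·27] + [46·28 − (-31)·(-46)]| = 3834, so the area is 1917.
Along each edge there are gcd(|Δx|,|Δy|)+1 lattice points, so counting each shared vertex once the boundary has gcd(9,14) + gcd(26,4) + gcd(3,3) + gcd(25,4) + gcd(7,10) + gcd(39,73) + gcd(77,74) = 1+2+3+1+1+1+1 = 10.
Pick's theorem gives I = A − B/2 + 1 = 1917 − 10/2 + 1 = 1913.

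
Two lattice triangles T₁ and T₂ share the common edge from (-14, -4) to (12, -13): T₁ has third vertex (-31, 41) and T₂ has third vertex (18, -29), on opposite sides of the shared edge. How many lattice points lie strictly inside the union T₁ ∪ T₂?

The union is the simple quadrilateral with vertices (-14, -4), (-31, 41), (12, -13), (18, -29) in order.
By the shoelace formula, twice the signed area is |[(-14)·41 − (-31)·(-4)] + [(-31)·(-13) − 12·41] + [12·(-29) − 18·(-13)] + [18·(-4) − (-14)·(-29)]| = 1379, so the area is 1379/2.
Summing gcd(|Δx|,|Δy|) over the edges gives the boundary count: gcd(17,45) + gcd(43,54) + gcd(6,16) + gcd(32,25) = 1+1+2+1 = 5.
By Pick's theorem I = A − B/2 + 1 = 1379/2 − 5/2 + 1 = 688.

688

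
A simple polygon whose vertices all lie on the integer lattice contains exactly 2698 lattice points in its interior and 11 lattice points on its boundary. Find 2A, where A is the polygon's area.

5405

By Pick's theorem, A = I + B/2 − 1 = 2698 + 11/2 − 1 = 5405/2.
Hence 2A = 5405.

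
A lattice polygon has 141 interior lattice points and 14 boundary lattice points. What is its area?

147

By Pick's theorem, A = I + B/2 − 1 = 141 + 14/2 − 1 = 147.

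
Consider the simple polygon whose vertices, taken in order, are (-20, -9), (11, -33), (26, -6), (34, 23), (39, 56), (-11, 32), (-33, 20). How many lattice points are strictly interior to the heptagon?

Using the shoelace formula, 2A = |[(-20)·(-33) − 11·(-9)] + [11·(-6) − 26·(-33)] + [26·23 − 34·(-6)] + [34·56 − 39·23] + [39·32 − (-11)·56] + [(-11)·20 − (-33)·32] + [(-33)·(-9) − (-20)·20]| = 6757, so the area is 6757/2.
Along each edge there are gcd(|Δx|,|Δy|)+1 lattice points, so counting each shared vertex once the boundary has gcd(31,24) + gcd(15,27) + gcd(8,29) + gcd(5,33) + gcd(50,24) + gcd(22,12) + gcd(13,29) = 1+3+1+1+2+2+1 = 11.
Pick's theorem gives I = A − B/2 + 1 = 6757/2 − 11/2 + 1 = 3374.

3374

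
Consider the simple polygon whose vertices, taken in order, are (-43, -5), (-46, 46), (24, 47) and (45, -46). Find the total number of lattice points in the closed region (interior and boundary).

5453

Using the shoelace formula, 2A = |[(-43)·46 − (-46)·(-5)] + [(-46)·47 − 24·46] + [24·(-46) − 45·47] + [45·(-5) − (-43)·(-46)]| = 10896, so the area is 5448.
Along each edge there are gcd(|Δx|,|Δy|)+1 lattice points, so counting each shared vertex once the boundary has gcd(3,51) + gcd(70,1) + gcd(21,93) + gcd(88,41) = 3+1+3+1 = 8.
Pick's theorem gives I = A − B/2 + 1 = 5448 − 8/2 + 1 = 5445, so the closed region contains I + B = 5445 + 8 = 5453 lattice points.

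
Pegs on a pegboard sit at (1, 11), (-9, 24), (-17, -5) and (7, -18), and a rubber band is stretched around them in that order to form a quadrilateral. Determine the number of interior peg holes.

Using the shoelace formula, 2A = |[1·24 − (-9)·11] + [(-9)·(-5) − (-17)·24] + [(-17)·(-18) − 7·(-5)] + [7·11 − 1·(-18)]| = 1012, so the area is 506.
Along each edge there are gcd(|Δx|,|Δy|)+1 lattice points, so counting each shared vertex once the boundary has gcd(10,13) + gcd(8,29) + gcd(24,13) + gcd(6,29) = 1+1+1+1 = 4.
Pick's theorem gives I = A − B/2 + 1 = 506 − 4/2 + 1 = 505.

505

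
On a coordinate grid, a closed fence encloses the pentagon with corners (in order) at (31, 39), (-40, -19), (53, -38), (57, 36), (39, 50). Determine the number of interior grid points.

4492

The shoelace formula gives twice the area as |[31·(-19) − (-40)·39] + [(-40)·(-38) − 53·(-19)] + [53·36 − 57·(-38)] + [57·50 − 39·36] + [39·39 − 31·50]| = 8989, so the area is 4494.5.
The number of boundary lattice points is Σ gcd(|Δx|,|Δy|) = gcd(71,58) + gcd(93,19) + gcd(4,74) + gcd(18,14) + gcd(8,11) = 1+1+2+2+1 = 7.
By Pick's theorem A = I + B/2 − 1, so I = 4494.5 − 7/2 + 1 = 4492.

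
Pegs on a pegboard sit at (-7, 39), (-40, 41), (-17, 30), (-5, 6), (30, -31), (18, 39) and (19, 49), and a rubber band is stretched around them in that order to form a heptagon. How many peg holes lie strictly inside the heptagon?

1864

Using the shoelace formula, 2A = |((-7)·41 − (-40)·39) + ((-40)·30 − (-17)·41) + ((-17)·6 − (-5)·30) + ((-5)·(-31) − 30·6) + (30·39 − 18·(-31)) + (18·49 − 19·39) + (19·39 − (-7)·49)| = 3746, so the area is 1873.
Along each edge there are gcd(|Δx|,|Δy|)+1 lattice points, so counting each shared vertex once the boundary has gcd(33,2) + gcd(23,11) + gcd(12,24) + gcd(35,37) + gcd(12,70) + gcd(1,10) + gcd(26,10) = 1+1+12+1+2+1+2 = 20.
By Pick's theorem A = I + B/2 − 1, so I = 1873 − 20/2 + 1 = 1864.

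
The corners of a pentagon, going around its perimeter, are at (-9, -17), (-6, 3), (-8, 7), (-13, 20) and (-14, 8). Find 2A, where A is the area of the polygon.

270

By the shoelace formula, twice the signed area is |[(-9)·3 − (-6)·(-17)] + [(-6)·7 − (-8)·3] + [(-8)·20 − (-13)·7] + [(-13)·8 − (-14)·20] + [(-14)·(-17) − (-9)·8]| = 270, so the area is 135.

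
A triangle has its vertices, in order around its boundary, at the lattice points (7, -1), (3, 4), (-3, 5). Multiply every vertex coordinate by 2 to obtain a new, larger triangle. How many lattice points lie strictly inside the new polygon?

49

By the shoelace formula, twice the signed area is |(7·4 − 3·(-1)) + (3·5 − (-3)·4) + ((-3)·(-1) − 7·5)| = 26, so the area is 13.
Along each edge there are gcd(|Δx|,|Δy|)+1 lattice points, so counting each shared vertex once the boundary has gcd(4,5) + gcd(6,1) + gcd(10,6) = 1+1+2 = 4.
Scaling by 2 multiplies the area by 2² = 4 (so the new area is 52) and multiplies the boundary lattice-point count by 2, giving 8.
By Pick's theorem, the interior count of the dilated polygon is 52 − 8/2 + 1 = 49.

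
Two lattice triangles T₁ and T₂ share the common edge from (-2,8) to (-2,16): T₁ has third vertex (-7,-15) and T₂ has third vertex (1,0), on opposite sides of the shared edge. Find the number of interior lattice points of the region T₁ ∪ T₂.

The union is the simple quadrilateral with vertices (-2,8), (-7,-15), (-2,16), (1,0) in order.
Using the shoelace formula, 2A = |((-2)·(-15) − (-7)·8) + ((-7)·16 − (-2)·(-15)) + ((-2)·0 − 1·16) + (1·8 − (-2)·0)| = 64, so the area is 32.
Along each edge there are gcd(|Δx|,|Δy|)+1 lattice points, so counting each shared vertex once the boundary has gcd(5,23) + gcd(5,31) + gcd(3,16) + gcd(3,8) = 1+1+1+1 = 4.
By Pick's theorem I = A − B/2 + 1 = 32 − 4/2 + 1 = 31.

31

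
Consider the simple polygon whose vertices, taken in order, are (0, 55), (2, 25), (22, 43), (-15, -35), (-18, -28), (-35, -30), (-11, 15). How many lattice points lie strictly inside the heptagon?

The shoelace formula gives twice the area as |[0·25 − 2·55] + [2·43 − 22·25] + [22·(-35) − (-15)·43] + [(-15)·(-28) − (-18)·(-35)] + [(-18)·(-30) − (-35)·(-28)] + [(-35)·15 − (-11)·(-30)] + [(-11)·55 − 0·15]| = 2809, so the area is 1404.5.
Summing gcd(|Δx|,|Δy|) over the edges gives the boundary count: gcd(2,30) + gcd(20,18) + gcd(37,78) + gcd(3,7) + gcd(17,2) + gcd(24,45) + gcd(11,40) = 2+2+1+1+1+3+1 = 11.
Pick's theorem gives I = A − B/2 + 1 = 1404.5 − 11/2 + 1 = 1400.

1400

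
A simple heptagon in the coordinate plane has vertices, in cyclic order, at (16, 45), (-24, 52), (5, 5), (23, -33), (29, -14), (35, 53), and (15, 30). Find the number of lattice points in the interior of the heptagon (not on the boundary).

2179

By the shoelace formula, twice the signed area is |(16·52 − (-24)·45) + ((-24)·5 − 5·52) + (5·(-33) − 23·5) + (23·(-14) − 29·(-33)) + (29·53 − 35·(-14)) + (35·30 − 15·53) + (15·45 − 16·30)| = 4364, so the area is 2182.
Summing gcd(|Δx|,|Δy|) over the edges gives the boundary count: gcd(40,7) + gcd(29,47) + gcd(18,38) + gcd(6,19) + gcd(6,67) + gcd(20,23) + gcd(1,15) = 1+1+2+1+1+1+1 = 8.
Pick's theorem gives I = A − B/2 + 1 = 2182 − 8/2 + 1 = 2179.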